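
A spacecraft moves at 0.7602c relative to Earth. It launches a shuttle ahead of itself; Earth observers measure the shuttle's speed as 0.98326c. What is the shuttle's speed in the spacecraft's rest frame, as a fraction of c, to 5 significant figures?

u' ≈ 0.88332c

Inverse velocity addition: u' = (u − v)/(1 − uv/c²)
= (0.98326 − 0.7602)/(1 − 0.98326×0.7602) = 0.22306/0.2525257 = 0.88332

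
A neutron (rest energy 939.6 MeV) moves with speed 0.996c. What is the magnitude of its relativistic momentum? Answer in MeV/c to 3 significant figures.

γ = 1/√(1 − 0.996²) = 11.192
p = γβm₀c = 11.192 × 0.996 × 939.6 MeV/c = 10500 MeV/c

p ≈ 10500 MeV/c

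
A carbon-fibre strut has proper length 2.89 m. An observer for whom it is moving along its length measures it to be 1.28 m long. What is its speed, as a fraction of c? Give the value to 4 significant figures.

γ = L₀/L = 2.89/1.28 = 2.25781
β = √(1 − 1/γ²) = 0.8966

β ≈ 0.8966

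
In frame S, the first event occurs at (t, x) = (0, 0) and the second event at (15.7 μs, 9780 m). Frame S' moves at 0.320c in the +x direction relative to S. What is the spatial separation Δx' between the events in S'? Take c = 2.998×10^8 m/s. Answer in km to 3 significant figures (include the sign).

γ = 1/√(1 − 0.320²) = 1.0555
Δx' = γ(Δx − vΔt) = 1.0555 × (9780 m − 0.320×(2.998×10^8 m/s)×15.7×10^-6 s)
= 1.0555 × (8273.8 m) = 8.73 km

Δx' ≈ 8.73 km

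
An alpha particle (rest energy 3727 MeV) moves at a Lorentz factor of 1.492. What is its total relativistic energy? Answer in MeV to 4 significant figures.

γ = 1.492 (given)
E = γm₀c² = 1.492 × 3727 MeV = 5561 MeV

E ≈ 5561 MeV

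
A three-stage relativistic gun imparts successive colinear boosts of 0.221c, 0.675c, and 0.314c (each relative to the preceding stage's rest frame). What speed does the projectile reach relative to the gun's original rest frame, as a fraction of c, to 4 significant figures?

u ≈ 0.8786c

Compose boost 2: (0.675 + 0.221)/(1 + 0.675×0.221) = 0.8960/1.14918 = 0.779690
Compose boost 3: (0.314 + 0.779690)/(1 + 0.314×0.779690) = 1.09369/1.24482 = 0.8786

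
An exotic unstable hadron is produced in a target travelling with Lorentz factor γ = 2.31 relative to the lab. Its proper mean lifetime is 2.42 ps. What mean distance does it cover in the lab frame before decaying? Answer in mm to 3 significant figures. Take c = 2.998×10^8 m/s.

β = √(1 − 1/γ²) = √(1 − 1/2.31²) = 0.90144
Dilated lifetime: Δt = γτ₀ = 2.31 × 2.42 ps = 5.5902 ps
d = vΔt = 0.90144c × 5.5902 ps = 2.7025×10^8 m/s × 5.5902×10^-12 s = 1.51 mm

d ≈ 1.51 mm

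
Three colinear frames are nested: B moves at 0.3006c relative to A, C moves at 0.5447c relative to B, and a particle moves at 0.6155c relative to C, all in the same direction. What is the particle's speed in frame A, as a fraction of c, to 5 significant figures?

Compose boost 2: (0.5447 + 0.3006)/(1 + 0.5447×0.3006) = 0.84530/1.163737 = 0.7263670
Compose boost 3: (0.6155 + 0.7263670)/(1 + 0.6155×0.7263670) = 1.341867/1.447079 = 0.92729

u ≈ 0.92729c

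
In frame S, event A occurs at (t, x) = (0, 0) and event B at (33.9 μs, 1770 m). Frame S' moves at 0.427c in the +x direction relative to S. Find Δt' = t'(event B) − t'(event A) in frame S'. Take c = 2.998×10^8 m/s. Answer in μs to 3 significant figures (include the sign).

γ = 1/√(1 − 0.427²) = 1.1059
Δt' = γ(Δt − vΔx/c²) = 1.1059 × (33.9 μs − 0.427×1770 m / (2.998×10^8 m/s))
= 1.1059 × (31.379 μs) = 34.7 μs

Δt' ≈ 34.7 μs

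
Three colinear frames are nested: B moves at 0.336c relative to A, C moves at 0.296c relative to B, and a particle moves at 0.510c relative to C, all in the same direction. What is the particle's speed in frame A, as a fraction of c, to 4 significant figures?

u ≈ 0.8389c

Compose boost 2: (0.296 + 0.336)/(1 + 0.296×0.336) = 0.6320/1.09946 = 0.574830
Compose boost 3: (0.510 + 0.574830)/(1 + 0.510×0.574830) = 1.08483/1.29316 = 0.8389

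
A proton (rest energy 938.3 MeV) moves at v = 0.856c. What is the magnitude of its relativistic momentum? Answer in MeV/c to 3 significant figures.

p ≈ 1550 MeV/c

γ = 1/√(1 − 0.856²) = 1.9343
p = γβm₀c = 1.9343 × 0.856 × 938.3 MeV/c = 1550 MeV/c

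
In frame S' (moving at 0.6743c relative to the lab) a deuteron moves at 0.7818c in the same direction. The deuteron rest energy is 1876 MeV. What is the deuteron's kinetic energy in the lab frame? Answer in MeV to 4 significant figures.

u_lab = (0.7818 + 0.6743)/(1 + 0.7818×0.6743) = 0.9534644
γ = 1/√(1 − 0.9534644²) = 3.31669
K = (γ − 1)m₀c² = (3.31669 − 1) × 1876 = 2.31669 × 1876 = 4346 MeV

K ≈ 4346 MeV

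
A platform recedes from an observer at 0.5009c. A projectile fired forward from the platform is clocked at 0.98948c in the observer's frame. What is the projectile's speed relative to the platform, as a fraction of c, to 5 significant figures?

u' ≈ 0.96869c

Inverse velocity addition: u' = (u − v)/(1 − uv/c²)
= (0.98948 − 0.5009)/(1 − 0.98948×0.5009) = 0.48858/0.5043695 = 0.96869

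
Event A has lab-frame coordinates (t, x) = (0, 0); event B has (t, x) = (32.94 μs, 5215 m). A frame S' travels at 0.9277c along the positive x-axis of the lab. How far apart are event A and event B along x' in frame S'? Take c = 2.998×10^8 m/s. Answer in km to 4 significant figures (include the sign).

γ = 1/√(1 − 0.9277²) = 2.67862
Δx' = γ(Δx − vΔt) = 2.67862 × (5215 m − 0.9277×(2.998×10^8 m/s)×32.94×10^-6 s)
= 2.67862 × (-3946.42 m) = -10.57 km

Δx' ≈ -10.57 km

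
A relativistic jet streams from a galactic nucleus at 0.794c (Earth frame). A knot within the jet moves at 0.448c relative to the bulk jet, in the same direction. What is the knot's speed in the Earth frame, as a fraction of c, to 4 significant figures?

u ≈ 0.9161c

Relativistic velocity addition: u = (u' + v)/(1 + u'v/c²)
= (0.448 + 0.794)/(1 + 0.448×0.794) = 1.242/1.35571 = 0.9161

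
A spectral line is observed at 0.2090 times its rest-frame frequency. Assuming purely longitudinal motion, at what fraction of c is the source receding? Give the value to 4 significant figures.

β ≈ 0.9163

f_obs/f_src = √((1−β)/(1+β)) = 0.2090  ⇒  (1−β)/(1+β) = 0.0436810
β = |1 − D²|/(1 + D²) = |1 − 0.0436810|/(1 + 0.0436810) = 0.9163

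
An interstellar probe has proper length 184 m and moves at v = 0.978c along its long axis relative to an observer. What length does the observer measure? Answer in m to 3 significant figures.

L ≈ 38.4 m

γ = 1/√(1 − 0.978²) = 4.7938
Length contraction: L = L₀/γ = 184/4.7938 = 38.4 m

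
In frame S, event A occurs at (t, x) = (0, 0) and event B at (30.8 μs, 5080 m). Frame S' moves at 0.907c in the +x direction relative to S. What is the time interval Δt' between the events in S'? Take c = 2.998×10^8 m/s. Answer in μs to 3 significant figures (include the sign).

γ = 1/√(1 − 0.907²) = 2.3746
Δt' = γ(Δt − vΔx/c²) = 2.3746 × (30.8 μs − 0.907×5080 m / (2.998×10^8 m/s))
= 2.3746 × (15.431 μs) = 36.6 μs

Δt' ≈ 36.6 μs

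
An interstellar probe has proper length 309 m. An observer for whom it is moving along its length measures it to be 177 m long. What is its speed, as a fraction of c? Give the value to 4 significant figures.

β ≈ 0.8197

γ = L₀/L = 309/177 = 1.74576
β = √(1 − 1/γ²) = 0.8197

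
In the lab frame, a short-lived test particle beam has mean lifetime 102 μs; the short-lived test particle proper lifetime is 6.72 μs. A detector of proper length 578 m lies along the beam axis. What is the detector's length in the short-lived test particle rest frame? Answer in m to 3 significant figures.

L ≈ 38.1 m

Time dilation ⇒ γ = Δt/τ₀ = 102/6.72 = 15.179
Length contraction: L = L₀/γ = 578/15.179 = 38.1 m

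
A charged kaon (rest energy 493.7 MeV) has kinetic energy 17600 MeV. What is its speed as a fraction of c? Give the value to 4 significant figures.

γ = 1 + K/(m₀c²) = 1 + 17600/493.7 = 36.6492
β = √(1 − 1/γ²) = 0.9996

β ≈ 0.9996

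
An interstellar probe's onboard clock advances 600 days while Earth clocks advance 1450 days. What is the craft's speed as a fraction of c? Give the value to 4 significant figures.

β ≈ 0.9104

γ = Δt/τ₀ = 1450/600 = 2.41667
β = √(1 − 1/γ²) = √(1 − 1/2.41667²) = 0.9104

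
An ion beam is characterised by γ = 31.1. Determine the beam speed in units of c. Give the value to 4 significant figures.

β = √(1 − 1/γ²) = √(1 − 1/31.1²) = √(0.998966) = 0.9995

β ≈ 0.9995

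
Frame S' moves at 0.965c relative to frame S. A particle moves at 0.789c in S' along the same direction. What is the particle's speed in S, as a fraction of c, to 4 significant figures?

u ≈ 0.9958c

Relativistic velocity addition: u = (u' + v)/(1 + u'v/c²)
= (0.789 + 0.965)/(1 + 0.789×0.965) = 1.754/1.76138 = 0.9958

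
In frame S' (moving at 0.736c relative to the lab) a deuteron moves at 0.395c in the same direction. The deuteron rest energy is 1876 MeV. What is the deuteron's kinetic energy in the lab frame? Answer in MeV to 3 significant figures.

u_lab = (0.395 + 0.736)/(1 + 0.395×0.736) = 0.876255
γ = 1/√(1 − 0.876255²) = 2.0753
K = (γ − 1)m₀c² = (2.0753 − 1) × 1876 = 1.0753 × 1876 = 2020 MeV

K ≈ 2020 MeV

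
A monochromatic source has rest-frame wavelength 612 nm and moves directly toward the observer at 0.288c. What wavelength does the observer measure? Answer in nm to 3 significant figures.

λ_obs ≈ 455 nm

Relativistic Doppler: λ_obs = λ_src √((1−β)/(1+β))
= 612 × √(0.71200/1.2880) = 612 × 0.74350 = 455 nm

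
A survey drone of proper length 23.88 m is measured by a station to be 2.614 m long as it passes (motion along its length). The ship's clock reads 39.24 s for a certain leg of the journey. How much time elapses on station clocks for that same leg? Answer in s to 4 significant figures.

Δt ≈ 358.5 s

Length contraction ⇒ γ = L₀/L = 23.88/2.614 = 9.13542
Time dilation: Δt = γτ₀ = 9.13542 × 39.24 s = 358.5 s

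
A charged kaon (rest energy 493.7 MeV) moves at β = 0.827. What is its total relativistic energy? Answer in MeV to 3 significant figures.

γ = 1/√(1 − 0.827²) = 1.7787
E = γm₀c² = 1.7787 × 493.7 MeV = 878 MeV

E ≈ 878 MeV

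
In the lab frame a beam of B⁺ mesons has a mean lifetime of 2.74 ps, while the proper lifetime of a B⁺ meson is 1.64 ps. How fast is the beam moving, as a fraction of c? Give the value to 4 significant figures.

γ = Δt/τ₀ = 2.74/1.64 = 1.67073
β = √(1 − 1/γ²) = √(1 − 1/1.67073²) = 0.8011

β ≈ 0.8011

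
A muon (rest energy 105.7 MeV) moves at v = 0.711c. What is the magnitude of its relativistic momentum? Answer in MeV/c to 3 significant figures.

γ = 1/√(1 − 0.711²) = 1.4221
p = γβm₀c = 1.4221 × 0.711 × 105.7 MeV/c = 107 MeV/c

p ≈ 107 MeV/c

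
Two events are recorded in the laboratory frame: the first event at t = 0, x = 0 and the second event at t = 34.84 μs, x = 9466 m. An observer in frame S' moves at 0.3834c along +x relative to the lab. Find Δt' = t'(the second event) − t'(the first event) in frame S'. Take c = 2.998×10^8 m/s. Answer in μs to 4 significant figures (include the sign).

γ = 1/√(1 − 0.3834²) = 1.08274
Δt' = γ(Δt − vΔx/c²) = 1.08274 × (34.84 μs − 0.3834×9466 m / (2.998×10^8 m/s))
= 1.08274 × (22.7344 μs) = 24.62 μs

Δt' ≈ 24.62 μs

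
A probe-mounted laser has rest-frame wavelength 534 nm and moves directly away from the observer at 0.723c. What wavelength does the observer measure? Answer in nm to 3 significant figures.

λ_obs ≈ 1330 nm

Relativistic Doppler: λ_obs = λ_src √((1+β)/(1−β))
= 534 × √(1.7230/0.27700) = 534 × 2.4940 = 1330 nm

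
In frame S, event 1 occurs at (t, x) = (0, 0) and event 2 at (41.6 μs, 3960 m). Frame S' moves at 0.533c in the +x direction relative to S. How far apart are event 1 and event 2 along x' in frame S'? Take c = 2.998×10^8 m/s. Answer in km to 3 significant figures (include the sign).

γ = 1/√(1 − 0.533²) = 1.1819
Δx' = γ(Δx − vΔt) = 1.1819 × (3960 m − 0.533×(2.998×10^8 m/s)×41.6×10^-6 s)
= 1.1819 × (-2687.4 m) = -3.18 km

Δx' ≈ -3.18 km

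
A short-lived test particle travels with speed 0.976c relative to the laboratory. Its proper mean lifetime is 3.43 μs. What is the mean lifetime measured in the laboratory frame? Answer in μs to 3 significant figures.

Δt ≈ 15.8 μs

γ = 1/√(1 − 0.976²) = 4.5920
Time dilation: Δt = γτ₀ = 4.5920 × 3.43 μs = 15.8 μs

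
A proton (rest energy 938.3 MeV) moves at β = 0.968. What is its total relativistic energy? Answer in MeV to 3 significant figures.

E ≈ 3740 MeV

γ = 1/√(1 − 0.968²) = 3.9849
E = γm₀c² = 3.9849 × 938.3 MeV = 3740 MeV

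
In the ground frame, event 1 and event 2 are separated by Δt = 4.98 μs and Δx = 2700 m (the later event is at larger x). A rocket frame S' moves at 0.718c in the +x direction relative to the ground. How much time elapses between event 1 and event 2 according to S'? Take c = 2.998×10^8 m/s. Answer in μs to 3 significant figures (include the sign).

Δt' ≈ -2.14 μs

γ = 1/√(1 − 0.718²) = 1.4367
Δt' = γ(Δt − vΔx/c²) = 1.4367 × (4.98 μs − 0.718×2700 m / (2.998×10^8 m/s))
= 1.4367 × (-1.4863 μs) = -2.14 μs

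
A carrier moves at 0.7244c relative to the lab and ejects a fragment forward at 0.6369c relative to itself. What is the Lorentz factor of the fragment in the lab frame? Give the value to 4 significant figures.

γ ≈ 2.750

u_lab = (0.6369 + 0.7244)/(1 + 0.6369×0.7244) = 1.3613/1.461370 = 0.9315229
γ = 1/√(1 − 0.9315229²) = 2.750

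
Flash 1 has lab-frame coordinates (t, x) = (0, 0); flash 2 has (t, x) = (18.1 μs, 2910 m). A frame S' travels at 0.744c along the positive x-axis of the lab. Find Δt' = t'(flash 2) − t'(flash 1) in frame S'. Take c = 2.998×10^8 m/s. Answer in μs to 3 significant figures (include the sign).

Δt' ≈ 16.3 μs

γ = 1/√(1 − 0.744²) = 1.4966
Δt' = γ(Δt − vΔx/c²) = 1.4966 × (18.1 μs − 0.744×2910 m / (2.998×10^8 m/s))
= 1.4966 × (10.878 μs) = 16.3 μs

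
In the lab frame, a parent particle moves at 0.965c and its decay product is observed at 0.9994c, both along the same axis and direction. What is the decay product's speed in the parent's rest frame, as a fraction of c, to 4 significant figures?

u' ≈ 0.9669c

Inverse velocity addition: u' = (u − v)/(1 − uv/c²)
= (0.9994 − 0.965)/(1 − 0.9994×0.965) = 0.03440/0.0355790 = 0.9669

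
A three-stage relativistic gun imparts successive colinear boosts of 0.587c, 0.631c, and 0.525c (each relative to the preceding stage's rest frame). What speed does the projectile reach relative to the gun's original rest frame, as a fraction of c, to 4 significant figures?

Compose boost 2: (0.631 + 0.587)/(1 + 0.631×0.587) = 1.218/1.37040 = 0.888794
Compose boost 3: (0.525 + 0.888794)/(1 + 0.525×0.888794) = 1.41379/1.46662 = 0.9640

u ≈ 0.9640c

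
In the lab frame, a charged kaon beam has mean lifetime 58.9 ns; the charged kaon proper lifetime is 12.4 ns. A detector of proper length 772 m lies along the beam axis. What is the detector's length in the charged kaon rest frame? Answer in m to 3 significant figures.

Time dilation ⇒ γ = Δt/τ₀ = 58.9/12.4 = 4.7500
Length contraction: L = L₀/γ = 772/4.7500 = 163 m

L ≈ 163 m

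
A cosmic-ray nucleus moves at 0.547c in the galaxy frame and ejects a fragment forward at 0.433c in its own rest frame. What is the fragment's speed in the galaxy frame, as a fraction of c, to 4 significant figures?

u ≈ 0.7923c

Compose boost 2: (0.433 + 0.547)/(1 + 0.433×0.547) = 0.9800/1.23685 = 0.7923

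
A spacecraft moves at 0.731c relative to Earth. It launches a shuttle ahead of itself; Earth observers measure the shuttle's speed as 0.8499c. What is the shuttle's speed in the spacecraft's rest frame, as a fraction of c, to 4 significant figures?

Inverse velocity addition: u' = (u − v)/(1 − uv/c²)
= (0.8499 − 0.731)/(1 − 0.8499×0.731) = 0.1189/0.378723 = 0.3139

u' ≈ 0.3139c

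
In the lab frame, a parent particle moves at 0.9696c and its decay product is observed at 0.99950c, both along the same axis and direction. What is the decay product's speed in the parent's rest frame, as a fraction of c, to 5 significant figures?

Inverse velocity addition: u' = (u − v)/(1 − uv/c²)
= (0.99950 − 0.9696)/(1 − 0.99950×0.9696) = 0.029900/0.03088480 = 0.96811

u' ≈ 0.96811c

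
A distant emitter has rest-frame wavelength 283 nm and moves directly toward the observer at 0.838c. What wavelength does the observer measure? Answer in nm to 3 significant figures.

Relativistic Doppler: λ_obs = λ_src √((1−β)/(1+β))
= 283 × √(0.16200/1.8380) = 283 × 0.29688 = 84.0 nm

λ_obs ≈ 84.0 nm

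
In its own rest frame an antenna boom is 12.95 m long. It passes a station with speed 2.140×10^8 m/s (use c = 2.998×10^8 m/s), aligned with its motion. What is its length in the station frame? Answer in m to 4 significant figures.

L ≈ 9.069 m

β = v/c = 2.140×10^8 / 2.998×10^8 = 0.713809
γ = 1/√(1 − 0.713809²) = 1.42788
Length contraction: L = L₀/γ = 12.95/1.42788 = 9.069 m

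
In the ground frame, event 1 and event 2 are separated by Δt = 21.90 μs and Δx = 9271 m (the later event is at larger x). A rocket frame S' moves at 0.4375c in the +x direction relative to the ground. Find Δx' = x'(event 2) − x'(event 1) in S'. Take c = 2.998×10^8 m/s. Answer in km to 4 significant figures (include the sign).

γ = 1/√(1 − 0.4375²) = 1.11208
Δx' = γ(Δx − vΔt) = 1.11208 × (9271 m − 0.4375×(2.998×10^8 m/s)×21.90×10^-6 s)
= 1.11208 × (6398.54 m) = 7.116 km

Δx' ≈ 7.116 km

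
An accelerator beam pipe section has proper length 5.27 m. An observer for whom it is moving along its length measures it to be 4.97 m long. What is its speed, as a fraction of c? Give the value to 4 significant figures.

γ = L₀/L = 5.27/4.97 = 1.06036
β = √(1 − 1/γ²) = 0.3326

β ≈ 0.3326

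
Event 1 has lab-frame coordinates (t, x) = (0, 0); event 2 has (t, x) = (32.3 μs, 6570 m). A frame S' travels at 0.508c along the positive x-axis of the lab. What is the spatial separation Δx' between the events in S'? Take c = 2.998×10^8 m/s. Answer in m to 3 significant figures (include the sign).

γ = 1/√(1 − 0.508²) = 1.1610
Δx' = γ(Δx − vΔt) = 1.1610 × (6570 m − 0.508×(2.998×10^8 m/s)×32.3×10^-6 s)
= 1.1610 × (1650.8 m) = 1920 m

Δx' ≈ 1920 m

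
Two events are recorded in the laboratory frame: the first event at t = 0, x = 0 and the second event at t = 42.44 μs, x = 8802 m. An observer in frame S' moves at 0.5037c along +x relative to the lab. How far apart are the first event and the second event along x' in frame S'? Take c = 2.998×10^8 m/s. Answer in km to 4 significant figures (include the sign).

γ = 1/√(1 − 0.5037²) = 1.15757
Δx' = γ(Δx − vΔt) = 1.15757 × (8802 m − 0.5037×(2.998×10^8 m/s)×42.44×10^-6 s)
= 1.15757 × (2393.17 m) = 2.770 km

Δx' ≈ 2.770 km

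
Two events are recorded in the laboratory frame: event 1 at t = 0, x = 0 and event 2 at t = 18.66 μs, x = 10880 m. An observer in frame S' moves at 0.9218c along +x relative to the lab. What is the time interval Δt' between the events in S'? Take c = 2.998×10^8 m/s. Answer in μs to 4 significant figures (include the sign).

γ = 1/√(1 − 0.9218²) = 2.57954
Δt' = γ(Δt − vΔx/c²) = 2.57954 × (18.66 μs − 0.9218×10880 m / (2.998×10^8 m/s))
= 2.57954 × (-14.7929 μs) = -38.16 μs

Δt' ≈ -38.16 μs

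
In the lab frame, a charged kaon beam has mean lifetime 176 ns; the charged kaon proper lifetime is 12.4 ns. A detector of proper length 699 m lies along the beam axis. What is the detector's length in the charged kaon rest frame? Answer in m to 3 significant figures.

L ≈ 49.2 m

Time dilation ⇒ γ = Δt/τ₀ = 176/12.4 = 14.194
Length contraction: L = L₀/γ = 699/14.194 = 49.2 m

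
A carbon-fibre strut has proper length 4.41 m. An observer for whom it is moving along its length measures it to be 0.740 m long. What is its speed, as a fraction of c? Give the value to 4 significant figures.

β ≈ 0.9858

γ = L₀/L = 4.41/0.740 = 5.95946
β = √(1 − 1/γ²) = 0.9858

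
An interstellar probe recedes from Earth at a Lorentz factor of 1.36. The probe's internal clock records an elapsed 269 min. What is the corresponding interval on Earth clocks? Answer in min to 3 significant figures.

Δt ≈ 366 min

γ = 1.36 (given)
Time dilation: Δt = γτ₀ = 1.36 × 269 min = 366 min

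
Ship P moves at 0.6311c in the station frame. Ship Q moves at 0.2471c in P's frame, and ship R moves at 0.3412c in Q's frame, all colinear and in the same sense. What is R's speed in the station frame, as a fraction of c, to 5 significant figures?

u ≈ 0.87429c

Compose boost 2: (0.2471 + 0.6311)/(1 + 0.2471×0.6311) = 0.87820/1.155945 = 0.7597249
Compose boost 3: (0.3412 + 0.7597249)/(1 + 0.3412×0.7597249) = 1.100925/1.259218 = 0.87429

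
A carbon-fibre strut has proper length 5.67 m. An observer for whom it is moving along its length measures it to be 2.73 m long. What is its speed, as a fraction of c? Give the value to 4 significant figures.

β ≈ 0.8765

γ = L₀/L = 5.67/2.73 = 2.07692
β = √(1 − 1/γ²) = 0.8765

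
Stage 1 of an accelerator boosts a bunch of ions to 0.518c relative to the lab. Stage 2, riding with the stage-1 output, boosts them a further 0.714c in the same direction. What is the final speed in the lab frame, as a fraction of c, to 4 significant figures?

u ≈ 0.8994c

Compose boost 2: (0.714 + 0.518)/(1 + 0.714×0.518) = 1.232/1.36985 = 0.8994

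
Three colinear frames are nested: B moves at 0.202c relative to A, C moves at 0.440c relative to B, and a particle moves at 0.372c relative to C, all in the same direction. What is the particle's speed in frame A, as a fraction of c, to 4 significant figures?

Compose boost 2: (0.440 + 0.202)/(1 + 0.440×0.202) = 0.6420/1.08888 = 0.589597
Compose boost 3: (0.372 + 0.589597)/(1 + 0.372×0.589597) = 0.961597/1.21933 = 0.7886

u ≈ 0.7886c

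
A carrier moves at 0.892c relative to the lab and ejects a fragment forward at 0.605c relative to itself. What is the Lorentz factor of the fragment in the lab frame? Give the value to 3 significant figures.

γ ≈ 4.28

u_lab = (0.605 + 0.892)/(1 + 0.605×0.892) = 1.497/1.53966 = 0.972293
γ = 1/√(1 − 0.972293²) = 4.28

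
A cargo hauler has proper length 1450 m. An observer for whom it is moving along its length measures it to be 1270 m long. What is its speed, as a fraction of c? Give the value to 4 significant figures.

β ≈ 0.4826

γ = L₀/L = 1450/1270 = 1.14173
β = √(1 − 1/γ²) = 0.4826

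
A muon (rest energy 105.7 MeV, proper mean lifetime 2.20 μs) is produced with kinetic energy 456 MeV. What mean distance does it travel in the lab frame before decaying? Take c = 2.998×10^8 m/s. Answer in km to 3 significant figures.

d ≈ 3.44 km

γ = 1 + K/(m₀c²) = 1 + 456/105.7 = 5.3141
β = √(1 − 1/γ²) = 0.98213
Dilated lifetime: γτ₀ = 5.3141 × 2.20 μs = 11.691 μs
d = βc·γτ₀ = 0.98213 × (2.998×10^8 m/s) × 1.1691×10^-5 s = 3.44 km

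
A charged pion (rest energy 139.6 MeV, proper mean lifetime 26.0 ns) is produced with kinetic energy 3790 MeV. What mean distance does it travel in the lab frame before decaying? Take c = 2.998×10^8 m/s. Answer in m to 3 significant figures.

γ = 1 + K/(m₀c²) = 1 + 3790/139.6 = 28.149
β = √(1 − 1/γ²) = 0.99937
Dilated lifetime: γτ₀ = 28.149 × 26.0 ns = 731.87 ns
d = βc·γτ₀ = 0.99937 × (2.998×10^8 m/s) × 7.3187×10^-7 s = 219 m

d ≈ 219 m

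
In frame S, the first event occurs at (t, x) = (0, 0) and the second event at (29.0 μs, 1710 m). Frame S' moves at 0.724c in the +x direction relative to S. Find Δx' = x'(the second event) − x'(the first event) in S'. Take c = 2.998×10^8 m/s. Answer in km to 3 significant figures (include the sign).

Δx' ≈ -6.65 km

γ = 1/√(1 − 0.724²) = 1.4497
Δx' = γ(Δx − vΔt) = 1.4497 × (1710 m − 0.724×(2.998×10^8 m/s)×29.0×10^-6 s)
= 1.4497 × (-4584.6 m) = -6.65 km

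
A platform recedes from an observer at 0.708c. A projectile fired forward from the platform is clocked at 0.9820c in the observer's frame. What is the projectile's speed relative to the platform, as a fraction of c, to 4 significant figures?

Inverse velocity addition: u' = (u − v)/(1 − uv/c²)
= (0.9820 − 0.708)/(1 − 0.9820×0.708) = 0.2740/0.304744 = 0.8991

u' ≈ 0.8991c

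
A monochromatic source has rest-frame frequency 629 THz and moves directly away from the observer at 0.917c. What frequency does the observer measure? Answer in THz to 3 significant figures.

Relativistic Doppler: f_obs = f_src √((1−β)/(1+β))
= 629 × √(0.083000/1.9170) = 629 × 0.20808 = 131 THz

f_obs ≈ 131 THz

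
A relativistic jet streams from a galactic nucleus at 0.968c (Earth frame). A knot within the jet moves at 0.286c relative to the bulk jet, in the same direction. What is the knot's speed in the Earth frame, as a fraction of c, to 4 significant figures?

u ≈ 0.9821c

Relativistic velocity addition: u = (u' + v)/(1 + u'v/c²)
= (0.286 + 0.968)/(1 + 0.286×0.968) = 1.254/1.27685 = 0.9821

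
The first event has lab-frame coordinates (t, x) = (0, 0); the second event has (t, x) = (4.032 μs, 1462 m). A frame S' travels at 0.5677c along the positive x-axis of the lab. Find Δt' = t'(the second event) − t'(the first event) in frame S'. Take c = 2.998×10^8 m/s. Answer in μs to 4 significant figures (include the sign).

Δt' ≈ 1.535 μs

γ = 1/√(1 − 0.5677²) = 1.21472
Δt' = γ(Δt − vΔx/c²) = 1.21472 × (4.032 μs − 0.5677×1462 m / (2.998×10^8 m/s))
= 1.21472 × (1.26356 μs) = 1.535 μs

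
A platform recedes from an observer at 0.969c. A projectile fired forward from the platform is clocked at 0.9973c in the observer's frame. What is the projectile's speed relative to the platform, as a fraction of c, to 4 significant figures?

Inverse velocity addition: u' = (u − v)/(1 − uv/c²)
= (0.9973 − 0.969)/(1 − 0.9973×0.969) = 0.02830/0.0336163 = 0.8419

u' ≈ 0.8419c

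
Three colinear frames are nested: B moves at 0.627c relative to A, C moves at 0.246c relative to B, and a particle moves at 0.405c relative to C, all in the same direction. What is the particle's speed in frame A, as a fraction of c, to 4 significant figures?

u ≈ 0.8890c

Compose boost 2: (0.246 + 0.627)/(1 + 0.246×0.627) = 0.8730/1.15424 = 0.756341
Compose boost 3: (0.405 + 0.756341)/(1 + 0.405×0.756341) = 1.16134/1.30632 = 0.8890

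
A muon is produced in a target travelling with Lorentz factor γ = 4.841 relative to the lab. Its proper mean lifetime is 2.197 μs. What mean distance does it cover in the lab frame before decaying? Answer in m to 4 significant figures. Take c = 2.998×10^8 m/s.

d ≈ 3120 m

β = √(1 − 1/γ²) = √(1 − 1/4.841²) = 0.978432
Dilated lifetime: Δt = γτ₀ = 4.841 × 2.197 μs = 10.6357 μs
d = vΔt = 0.978432c × 10.6357 μs = 2.93334×10^8 m/s × 1.06357×10^-5 s = 3120 m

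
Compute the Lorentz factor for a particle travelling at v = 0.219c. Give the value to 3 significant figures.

γ = 1/√(1 − β²) = 1/√(1 − 0.219²) = 1/√(0.95204) = 1.02

γ ≈ 1.02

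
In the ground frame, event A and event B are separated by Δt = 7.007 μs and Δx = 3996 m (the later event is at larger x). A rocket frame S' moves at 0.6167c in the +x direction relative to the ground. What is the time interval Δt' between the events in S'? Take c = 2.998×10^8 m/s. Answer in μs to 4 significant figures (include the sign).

γ = 1/√(1 − 0.6167²) = 1.27033
Δt' = γ(Δt − vΔx/c²) = 1.27033 × (7.007 μs − 0.6167×3996 m / (2.998×10^8 m/s))
= 1.27033 × (-1.21292 μs) = -1.541 μs

Δt' ≈ -1.541 μs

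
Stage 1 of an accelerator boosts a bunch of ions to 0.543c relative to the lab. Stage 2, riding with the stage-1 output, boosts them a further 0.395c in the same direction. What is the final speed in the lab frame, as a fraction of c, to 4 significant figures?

u ≈ 0.7723c

Compose boost 2: (0.395 + 0.543)/(1 + 0.395×0.543) = 0.9380/1.21449 = 0.7723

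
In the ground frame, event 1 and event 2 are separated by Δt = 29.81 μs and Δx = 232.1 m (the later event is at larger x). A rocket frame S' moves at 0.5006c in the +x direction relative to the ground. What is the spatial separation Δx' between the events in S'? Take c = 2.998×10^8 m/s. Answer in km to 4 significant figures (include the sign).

Δx' ≈ -4.900 km

γ = 1/√(1 − 0.5006²) = 1.15516
Δx' = γ(Δx − vΔt) = 1.15516 × (232.1 m − 0.5006×(2.998×10^8 m/s)×29.81×10^-6 s)
= 1.15516 × (-4241.78 m) = -4.900 km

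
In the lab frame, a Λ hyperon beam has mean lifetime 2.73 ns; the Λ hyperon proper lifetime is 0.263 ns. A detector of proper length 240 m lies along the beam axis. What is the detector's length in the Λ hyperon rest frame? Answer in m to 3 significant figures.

Time dilation ⇒ γ = Δt/τ₀ = 2.73/0.263 = 10.380
Length contraction: L = L₀/γ = 240/10.380 = 23.1 m

L ≈ 23.1 m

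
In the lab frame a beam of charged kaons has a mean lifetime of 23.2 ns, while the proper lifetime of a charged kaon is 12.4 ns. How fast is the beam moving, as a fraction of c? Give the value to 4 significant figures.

γ = Δt/τ₀ = 23.2/12.4 = 1.87097
β = √(1 − 1/γ²) = √(1 − 1/1.87097²) = 0.8452

β ≈ 0.8452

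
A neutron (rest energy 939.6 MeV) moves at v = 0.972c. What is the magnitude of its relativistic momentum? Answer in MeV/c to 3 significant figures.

γ = 1/√(1 − 0.972²) = 4.2557
p = γβm₀c = 4.2557 × 0.972 × 939.6 MeV/c = 3890 MeV/c

p ≈ 3890 MeV/c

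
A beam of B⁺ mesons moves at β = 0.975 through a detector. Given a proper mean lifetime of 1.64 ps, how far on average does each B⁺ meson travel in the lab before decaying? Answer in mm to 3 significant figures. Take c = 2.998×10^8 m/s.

d ≈ 2.16 mm

γ = 1/√(1 − 0.975²) = 4.5004
Dilated lifetime: Δt = γτ₀ = 4.5004 × 1.64 ps = 7.3806 ps
d = vΔt = 0.975c × 7.3806 ps = 2.9230×10^8 m/s × 7.3806×10^-12 s = 2.16 mm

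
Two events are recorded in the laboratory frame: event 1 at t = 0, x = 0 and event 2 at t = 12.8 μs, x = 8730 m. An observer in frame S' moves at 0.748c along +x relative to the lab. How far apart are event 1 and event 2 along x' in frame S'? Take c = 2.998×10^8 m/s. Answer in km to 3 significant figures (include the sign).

γ = 1/√(1 − 0.748²) = 1.5067
Δx' = γ(Δx − vΔt) = 1.5067 × (8730 m − 0.748×(2.998×10^8 m/s)×12.8×10^-6 s)
= 1.5067 × (5859.6 m) = 8.83 km

Δx' ≈ 8.83 km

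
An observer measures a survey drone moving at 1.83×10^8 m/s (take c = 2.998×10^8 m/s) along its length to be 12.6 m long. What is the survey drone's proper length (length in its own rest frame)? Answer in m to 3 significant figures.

β = v/c = 1.83×10^8 / 2.998×10^8 = 0.61041
γ = 1/√(1 − 0.61041²) = 1.2625
L₀ = γL = 1.2625 × 12.6 = 15.9 m

L₀ ≈ 15.9 m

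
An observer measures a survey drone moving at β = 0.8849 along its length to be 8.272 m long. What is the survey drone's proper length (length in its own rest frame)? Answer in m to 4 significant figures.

γ = 1/√(1 − 0.8849²) = 2.14693
L₀ = γL = 2.14693 × 8.272 = 17.76 m

L₀ ≈ 17.76 m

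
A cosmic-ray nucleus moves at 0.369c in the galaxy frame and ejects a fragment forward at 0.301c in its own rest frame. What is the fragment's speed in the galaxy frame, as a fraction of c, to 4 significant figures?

u ≈ 0.6030c

Compose boost 2: (0.301 + 0.369)/(1 + 0.301×0.369) = 0.6700/1.11107 = 0.6030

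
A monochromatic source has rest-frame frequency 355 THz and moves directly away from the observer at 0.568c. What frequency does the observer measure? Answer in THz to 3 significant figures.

f_obs ≈ 186 THz

Relativistic Doppler: f_obs = f_src √((1−β)/(1+β))
= 355 × √(0.43200/1.5680) = 355 × 0.52489 = 186 THz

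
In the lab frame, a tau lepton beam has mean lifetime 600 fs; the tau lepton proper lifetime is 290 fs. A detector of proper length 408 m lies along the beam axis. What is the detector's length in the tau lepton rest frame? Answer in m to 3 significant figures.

L ≈ 197 m

Time dilation ⇒ γ = Δt/τ₀ = 600/290 = 2.0690
Length contraction: L = L₀/γ = 408/2.0690 = 197 m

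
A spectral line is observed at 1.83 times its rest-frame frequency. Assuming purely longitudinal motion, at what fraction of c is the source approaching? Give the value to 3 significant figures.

β ≈ 0.540

f_obs/f_src = √((1+β)/(1−β)) = 1.83  ⇒  (1+β)/(1−β) = 3.3489
β = |1 − D²|/(1 + D²) = |1 − 3.3489|/(1 + 3.3489) = 0.540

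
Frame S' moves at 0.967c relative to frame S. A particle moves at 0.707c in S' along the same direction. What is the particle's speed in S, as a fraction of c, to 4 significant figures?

Relativistic velocity addition: u = (u' + v)/(1 + u'v/c²)
= (0.707 + 0.967)/(1 + 0.707×0.967) = 1.674/1.68367 = 0.9943

u ≈ 0.9943c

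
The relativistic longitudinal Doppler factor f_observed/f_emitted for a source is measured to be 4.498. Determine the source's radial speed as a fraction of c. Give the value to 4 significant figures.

β ≈ 0.9058

f_obs/f_src = √((1+β)/(1−β)) = 4.498  ⇒  (1+β)/(1−β) = 20.2320
β = |1 − D²|/(1 + D²) = |1 − 20.2320|/(1 + 20.2320) = 0.9058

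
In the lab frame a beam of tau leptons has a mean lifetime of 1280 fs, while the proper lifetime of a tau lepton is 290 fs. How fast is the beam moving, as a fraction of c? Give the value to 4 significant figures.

β ≈ 0.9740

γ = Δt/τ₀ = 1280/290 = 4.41379
β = √(1 − 1/γ²) = √(1 − 1/4.41379²) = 0.9740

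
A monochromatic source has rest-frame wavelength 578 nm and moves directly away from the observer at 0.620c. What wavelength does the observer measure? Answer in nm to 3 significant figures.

λ_obs ≈ 1190 nm

Relativistic Doppler: λ_obs = λ_src √((1+β)/(1−β))
= 578 × √(1.6200/0.38000) = 578 × 2.0647 = 1190 nm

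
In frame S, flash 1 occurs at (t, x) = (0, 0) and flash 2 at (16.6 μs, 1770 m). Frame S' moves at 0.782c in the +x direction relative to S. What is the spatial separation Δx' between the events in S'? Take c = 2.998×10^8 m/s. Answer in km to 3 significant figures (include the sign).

Δx' ≈ -3.40 km

γ = 1/√(1 − 0.782²) = 1.6044
Δx' = γ(Δx − vΔt) = 1.6044 × (1770 m − 0.782×(2.998×10^8 m/s)×16.6×10^-6 s)
= 1.6044 × (-2121.8 m) = -3.40 km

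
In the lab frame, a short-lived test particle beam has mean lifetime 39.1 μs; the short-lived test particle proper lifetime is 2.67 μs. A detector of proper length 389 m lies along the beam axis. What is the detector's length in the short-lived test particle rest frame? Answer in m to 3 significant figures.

Time dilation ⇒ γ = Δt/τ₀ = 39.1/2.67 = 14.644
Length contraction: L = L₀/γ = 389/14.644 = 26.6 m

L ≈ 26.6 m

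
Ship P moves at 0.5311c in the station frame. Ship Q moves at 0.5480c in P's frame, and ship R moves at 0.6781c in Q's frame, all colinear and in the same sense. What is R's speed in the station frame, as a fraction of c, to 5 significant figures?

Compose boost 2: (0.5480 + 0.5311)/(1 + 0.5480×0.5311) = 1.0791/1.291043 = 0.8358360
Compose boost 3: (0.6781 + 0.8358360)/(1 + 0.6781×0.8358360) = 1.513936/1.566780 = 0.96627

u ≈ 0.96627c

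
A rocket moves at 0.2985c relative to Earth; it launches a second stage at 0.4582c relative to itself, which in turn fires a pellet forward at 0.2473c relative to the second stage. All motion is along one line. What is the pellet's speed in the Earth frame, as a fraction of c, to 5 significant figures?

u ≈ 0.78391c

Compose boost 2: (0.4582 + 0.2985)/(1 + 0.4582×0.2985) = 0.75670/1.136773 = 0.6656564
Compose boost 3: (0.2473 + 0.6656564)/(1 + 0.2473×0.6656564) = 0.9129564/1.164617 = 0.78391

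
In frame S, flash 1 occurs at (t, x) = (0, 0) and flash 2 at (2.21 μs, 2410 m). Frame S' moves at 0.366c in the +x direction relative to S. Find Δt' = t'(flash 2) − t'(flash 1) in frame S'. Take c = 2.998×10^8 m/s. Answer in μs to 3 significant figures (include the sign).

Δt' ≈ -0.787 μs

γ = 1/√(1 − 0.366²) = 1.0746
Δt' = γ(Δt − vΔx/c²) = 1.0746 × (2.21 μs − 0.366×2410 m / (2.998×10^8 m/s))
= 1.0746 × (-0.73216 μs) = -0.787 μs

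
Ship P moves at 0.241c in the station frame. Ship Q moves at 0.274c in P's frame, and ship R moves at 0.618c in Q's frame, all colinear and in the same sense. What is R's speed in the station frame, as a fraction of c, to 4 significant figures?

Compose boost 2: (0.274 + 0.241)/(1 + 0.274×0.241) = 0.5150/1.06603 = 0.483099
Compose boost 3: (0.618 + 0.483099)/(1 + 0.618×0.483099) = 1.10110/1.29856 = 0.8479

u ≈ 0.8479c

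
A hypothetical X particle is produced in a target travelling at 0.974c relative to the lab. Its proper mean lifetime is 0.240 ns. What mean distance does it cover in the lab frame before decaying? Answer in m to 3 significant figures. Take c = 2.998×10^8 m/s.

γ = 1/√(1 − 0.974²) = 4.4141
Dilated lifetime: Δt = γτ₀ = 4.4141 × 0.240 ns = 1.0594 ns
d = vΔt = 0.974c × 1.0594 ns = 2.9201×10^8 m/s × 1.0594×10^-9 s = 0.309 m

d ≈ 0.309 m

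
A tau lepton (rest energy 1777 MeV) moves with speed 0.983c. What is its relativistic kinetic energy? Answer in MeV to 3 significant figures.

K ≈ 7900 MeV

γ = 1/√(1 − 0.983²) = 5.4465
K = (γ − 1)m₀c² = (5.4465 − 1) × 1777 MeV = 4.4465 × 1777 MeV = 7900 MeV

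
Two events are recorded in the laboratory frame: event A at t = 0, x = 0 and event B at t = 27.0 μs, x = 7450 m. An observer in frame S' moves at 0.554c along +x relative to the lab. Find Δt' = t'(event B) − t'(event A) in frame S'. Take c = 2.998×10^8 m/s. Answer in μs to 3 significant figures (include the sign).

Δt' ≈ 15.9 μs

γ = 1/√(1 − 0.554²) = 1.2012
Δt' = γ(Δt − vΔx/c²) = 1.2012 × (27.0 μs − 0.554×7450 m / (2.998×10^8 m/s))
= 1.2012 × (13.233 μs) = 15.9 μs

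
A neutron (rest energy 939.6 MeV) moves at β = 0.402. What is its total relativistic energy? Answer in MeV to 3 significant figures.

E ≈ 1030 MeV

γ = 1/√(1 − 0.402²) = 1.0921
E = γm₀c² = 1.0921 × 939.6 MeV = 1030 MeV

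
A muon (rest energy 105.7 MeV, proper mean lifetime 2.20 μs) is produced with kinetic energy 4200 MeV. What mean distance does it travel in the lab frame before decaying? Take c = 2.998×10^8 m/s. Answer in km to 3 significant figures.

γ = 1 + K/(m₀c²) = 1 + 4200/105.7 = 40.735
β = √(1 − 1/γ²) = 0.99970
Dilated lifetime: γτ₀ = 40.735 × 2.20 μs = 89.617 μs
d = βc·γτ₀ = 0.99970 × (2.998×10^8 m/s) × 8.9617×10^-5 s = 26.9 km

d ≈ 26.9 km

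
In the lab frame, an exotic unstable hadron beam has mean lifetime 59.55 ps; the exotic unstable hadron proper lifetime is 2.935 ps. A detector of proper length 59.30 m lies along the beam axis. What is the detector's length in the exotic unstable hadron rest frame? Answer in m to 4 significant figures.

L ≈ 2.923 m

Time dilation ⇒ γ = Δt/τ₀ = 59.55/2.935 = 20.2896
Length contraction: L = L₀/γ = 59.30/20.2896 = 2.923 m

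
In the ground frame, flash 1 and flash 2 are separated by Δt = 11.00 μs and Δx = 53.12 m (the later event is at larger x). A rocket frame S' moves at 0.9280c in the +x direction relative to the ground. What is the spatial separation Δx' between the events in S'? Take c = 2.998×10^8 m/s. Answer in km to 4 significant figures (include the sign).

γ = 1/√(1 − 0.9280²) = 2.68399
Δx' = γ(Δx − vΔt) = 2.68399 × (53.12 m − 0.9280×(2.998×10^8 m/s)×11.00×10^-6 s)
= 2.68399 × (-3007.24 m) = -8.071 km

Δx' ≈ -8.071 km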